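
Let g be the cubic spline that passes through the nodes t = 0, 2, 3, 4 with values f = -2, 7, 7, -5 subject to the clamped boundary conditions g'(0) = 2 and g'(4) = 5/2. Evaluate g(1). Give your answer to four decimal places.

1.6023

Let σ_i = g''(x_i). Step sizes h_i = 2, 1, 1; slopes of the chords Δ_i = (y_(i+1) - y_i)/h_i = 9/2, 0, -12.
  2·σ_0 + 6·σ_1 + 1·σ_2 = 6(Δ_1 - Δ_0) = -27
  1·σ_1 + 4·σ_2 + 1·σ_3 = 6(Δ_2 - Δ_1) = -72
Clamped end conditions give two more equations: 2h_0·σ_0 + h_0·σ_1 = 6(Δ_0 - g'(0)) = 15 and h_2·σ_2 + 2h_2·σ_3 = 6(g'(4) - Δ_2) = 87.
Forward elimination and back-substitution give σ_0 = 43/11, σ_1 = -7/22, σ_2 = -362/11, σ_3 = 1319/22.
On [0, 2], g(t) = -2 + 2·t + 43/22·t² - 31/88·t³.
With t = 1: g(1) = 141/88.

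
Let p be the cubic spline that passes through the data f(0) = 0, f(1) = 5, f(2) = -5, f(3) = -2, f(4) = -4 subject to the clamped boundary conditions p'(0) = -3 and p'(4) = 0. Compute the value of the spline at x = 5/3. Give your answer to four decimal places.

Put σ_i = p'' at the i-th knot. Here h = (1, 1, 1, 1) and Δ = (5, -10, 3, -2), so the interior equations h_(i-1)·σ_(i-1) + 2(h_(i-1)+h_i)·σ_i + h_i·σ_(i+1) = 6(Δ_i − Δ_(i-1)) read
  1·σ_0 + 4·σ_1 + 1·σ_2 = 6(Δ_1 - Δ_0) = -90
  1·σ_1 + 4·σ_2 + 1·σ_3 = 6(Δ_2 - Δ_1) = 78
  1·σ_2 + 4·σ_3 + 1·σ_4 = 6(Δ_3 - Δ_2) = -30
Clamped end conditions give two more equations: 2h_0·σ_0 + h_0·σ_1 = 6(Δ_0 - p'(0)) = 48 and h_3·σ_3 + 2h_3·σ_4 = 6(p'(4) - Δ_3) = 12.
Forward elimination and back-substitution give σ_0 = 1269/28, σ_1 = -597/14, σ_2 = 141/4, σ_3 = -285/14, σ_4 = 453/28.
On [1, 2], p(x) = 5 - 93/56·(x - 1) - 597/28·(x - 1)² + 727/56·(x - 1)³.
With (x - 1) = 2/3: p(5/3) = -1313/756.

-1.7368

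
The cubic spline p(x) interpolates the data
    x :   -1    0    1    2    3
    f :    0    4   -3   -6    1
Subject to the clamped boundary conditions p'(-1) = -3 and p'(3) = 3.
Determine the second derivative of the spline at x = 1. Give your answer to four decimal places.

8.2500

Let σ_i = p''(x_i). Step sizes h_i = 1, 1, 1, 1; slopes of the chords Δ_i = (y_(i+1) - y_i)/h_i = 4, -7, -3, 7.
  1·σ_0 + 4·σ_1 + 1·σ_2 = 6(Δ_1 - Δ_0) = -66
  1·σ_1 + 4·σ_2 + 1·σ_3 = 6(Δ_2 - Δ_1) = 24
  1·σ_2 + 4·σ_3 + 1·σ_4 = 6(Δ_3 - Δ_2) = 60
Clamped end conditions give two more equations: 2h_0·σ_0 + h_0·σ_1 = 6(Δ_0 - p'(-1)) = 42 and h_3·σ_3 + 2h_3·σ_4 = 6(p'(3) - Δ_3) = -24.
Solving: σ_0 = 969/28, σ_1 = -381/14, σ_2 = 33/4, σ_3 = 255/14, σ_4 = -591/28.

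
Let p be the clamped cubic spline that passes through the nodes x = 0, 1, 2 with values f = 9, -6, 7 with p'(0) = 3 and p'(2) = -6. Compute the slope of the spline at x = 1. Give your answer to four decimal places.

-0.7500

With σ_i denoting the second derivative at x_i, h_i = 1, 1, and Δ_i = (y_(i+1) − y_i)/h_i = -15, 13:
  1·σ_0 + 4·σ_1 + 1·σ_2 = 6(Δ_1 - Δ_0) = 168
Clamped end conditions give two more equations: 2h_0·σ_0 + h_0·σ_1 = 6(Δ_0 - p'(0)) = -108 and h_1·σ_1 + 2h_1·σ_2 = 6(p'(2) - Δ_1) = -114.
Solving: σ_0 = -201/2, σ_1 = 93, σ_2 = -207/2.
On [1, 2], p'(x) = b_1 + 2c_1·(x - 1) + 3d_1·(x - 1)² with b_1 = Δ_1 - h_1(2σ_1 + σ_2)/6 = -3/4, c_1 = σ_1/2 = 93/2, d_1 = (σ_2 - σ_1)/(6h_1) = -131/4. So p'(1) = -3/4.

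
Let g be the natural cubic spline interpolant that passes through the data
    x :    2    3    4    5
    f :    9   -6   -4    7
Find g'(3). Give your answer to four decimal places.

-7.1333

Write M_i for g''(x_i). With h_i = 1, 1, 1 and divided differences Δ_i = -15, 2, 11, the continuity of g' gives the tridiagonal system
  1·M_0 + 4·M_1 + 1·M_2 = 6(Δ_1 - Δ_0) = 102
  1·M_1 + 4·M_2 + 1·M_3 = 6(Δ_2 - Δ_1) = 54
Natural end conditions: M_0 = M_3 = 0.
Solving: M_0 = 0, M_1 = 118/5, M_2 = 38/5, M_3 = 0.
On [3, 4], g'(x) = b_1 + 2c_1·(x - 3) + 3d_1·(x - 3)² with b_1 = Δ_1 - h_1(2M_1 + M_2)/6 = -107/15, c_1 = M_1/2 = 59/5, d_1 = (M_2 - M_1)/(6h_1) = -8/3. So g'(3) = -107/15.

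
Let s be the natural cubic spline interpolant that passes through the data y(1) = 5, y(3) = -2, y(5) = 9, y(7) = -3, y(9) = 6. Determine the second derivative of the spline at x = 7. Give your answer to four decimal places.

Let M_i = s''(x_i). Step sizes h_i = 2, 2, 2, 2; slopes of the chords Δ_i = (y_(i+1) - y_i)/h_i = -7/2, 11/2, -6, 9/2.
  2·M_0 + 8·M_1 + 2·M_2 = 6(Δ_1 - Δ_0) = 54
  2·M_1 + 8·M_2 + 2·M_3 = 6(Δ_2 - Δ_1) = -69
  2·M_2 + 8·M_3 + 2·M_4 = 6(Δ_3 - Δ_2) = 63
Natural end conditions: M_0 = M_4 = 0.
Forward elimination and back-substitution give M_0 = 0, M_1 = 1149/112, M_2 = -393/28, M_3 = 1275/112, M_4 = 0.

11.3839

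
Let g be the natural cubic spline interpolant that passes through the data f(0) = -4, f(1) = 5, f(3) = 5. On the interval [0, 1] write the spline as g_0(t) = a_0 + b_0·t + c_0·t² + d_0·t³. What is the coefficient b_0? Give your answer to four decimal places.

10.5000

Put σ_i = g'' at the i-th knot. Here h = (1, 2) and Δ = (9, 0), so the interior equations h_(i-1)·σ_(i-1) + 2(h_(i-1)+h_i)·σ_i + h_i·σ_(i+1) = 6(Δ_i − Δ_(i-1)) read
  1·σ_0 + 6·σ_1 + 2·σ_2 = 6(Δ_1 - Δ_0) = -54
Natural end conditions: σ_0 = σ_2 = 0.
Hence σ_0 = 0, σ_1 = -9, σ_2 = 0.
On [0, 1], with g_0(t) = a_0 + b_0·t + c_0·t² + d_0·t³: c_0 = σ_0/2 = 0, d_0 = (σ_1 - σ_0)/(6h_0) = -3/2, b_0 = Δ_0 - h_0(2σ_0 + σ_1)/6 = 21/2.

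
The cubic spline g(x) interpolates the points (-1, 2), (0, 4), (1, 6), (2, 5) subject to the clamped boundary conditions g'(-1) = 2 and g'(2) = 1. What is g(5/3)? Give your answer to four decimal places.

5.1012

Let m_i = g''(x_i). Step sizes h_i = 1, 1, 1; slopes of the chords Δ_i = (y_(i+1) - y_i)/h_i = 2, 2, -1.
  1·m_0 + 4·m_1 + 1·m_2 = 6(Δ_1 - Δ_0) = 0
  1·m_1 + 4·m_2 + 1·m_3 = 6(Δ_2 - Δ_1) = -18
Clamped end conditions give two more equations: 2h_0·m_0 + h_0·m_1 = 6(Δ_0 - g'(-1)) = 0 and h_2·m_2 + 2h_2·m_3 = 6(g'(2) - Δ_2) = 12.
Solving: m_0 = -16/15, m_1 = 32/15, m_2 = -112/15, m_3 = 146/15.
On [1, 2], g(x) = 6 - 2/15·(x - 1) - 56/15·(x - 1)² + 43/15·(x - 1)³.
With (x - 1) = 2/3: g(5/3) = 2066/405.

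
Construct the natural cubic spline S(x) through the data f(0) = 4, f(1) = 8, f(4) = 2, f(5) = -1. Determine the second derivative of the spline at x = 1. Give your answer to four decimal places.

Write m_i for S''(x_i). With h_i = 1, 3, 1 and divided differences Δ_i = 4, -2, -3, the continuity of S' gives the tridiagonal system
  1·m_0 + 8·m_1 + 3·m_2 = 6(Δ_1 - Δ_0) = -36
  3·m_1 + 8·m_2 + 1·m_3 = 6(Δ_2 - Δ_1) = -6
Natural end conditions: m_0 = m_3 = 0.
Solving the tridiagonal system: m_0 = 0, m_1 = -54/11, m_2 = 12/11, m_3 = 0.

-4.9091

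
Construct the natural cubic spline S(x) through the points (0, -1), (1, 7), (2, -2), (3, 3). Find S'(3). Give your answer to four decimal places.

9.8667

Let M_i = S''(x_i). Step sizes h_i = 1, 1, 1; slopes of the chords Δ_i = (y_(i+1) - y_i)/h_i = 8, -9, 5.
  1·M_0 + 4·M_1 + 1·M_2 = 6(Δ_1 - Δ_0) = -102
  1·M_1 + 4·M_2 + 1·M_3 = 6(Δ_2 - Δ_1) = 84
Natural end conditions: M_0 = M_3 = 0.
Solving: M_0 = 0, M_1 = -164/5, M_2 = 146/5, M_3 = 0.
On [2, 3], S'(x) = b_2 + 2c_2·(x - 2) + 3d_2·(x - 2)² with b_2 = Δ_2 - h_2(2M_2 + M_3)/6 = -71/15, c_2 = M_2/2 = 73/5, d_2 = (M_3 - M_2)/(6h_2) = -73/15. So S'(3) = 148/15.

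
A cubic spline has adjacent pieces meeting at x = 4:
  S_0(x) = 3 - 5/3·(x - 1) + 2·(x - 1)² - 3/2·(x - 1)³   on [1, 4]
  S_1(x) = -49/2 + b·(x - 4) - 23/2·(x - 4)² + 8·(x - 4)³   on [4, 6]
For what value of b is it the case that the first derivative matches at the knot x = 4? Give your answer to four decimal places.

-30.1667

S_0'(x) = -5/3 + 4·(x - 1) - 9/2·(x - 1)², so S_0'(4) = -181/6. On the right, S_1'(4) = b, so b = -181/6.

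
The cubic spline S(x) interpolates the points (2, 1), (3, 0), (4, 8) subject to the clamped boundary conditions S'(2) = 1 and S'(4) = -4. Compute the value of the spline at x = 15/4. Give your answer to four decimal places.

7.5938

Let M_i = S''(x_i). Step sizes h_i = 1, 1; slopes of the chords Δ_i = (y_(i+1) - y_i)/h_i = -1, 8.
  1·M_0 + 4·M_1 + 1·M_2 = 6(Δ_1 - Δ_0) = 54
Clamped end conditions give two more equations: 2h_0·M_0 + h_0·M_1 = 6(Δ_0 - S'(2)) = -12 and h_1·M_1 + 2h_1·M_2 = 6(S'(4) - Δ_1) = -72.
Hence M_0 = -22, M_1 = 32, M_2 = -52.
On [3, 4], S(x) = 0 + 6·(x - 3) + 16·(x - 3)² - 14·(x - 3)³.
With (x - 3) = 3/4: S(15/4) = 243/32.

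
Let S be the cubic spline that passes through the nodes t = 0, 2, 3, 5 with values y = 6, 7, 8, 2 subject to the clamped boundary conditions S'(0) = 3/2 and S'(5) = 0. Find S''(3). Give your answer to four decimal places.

-7.1250

Put M_i = S'' at the i-th knot. Here h = (2, 1, 2) and Δ = (1/2, 1, -3), so the interior equations h_(i-1)·M_(i-1) + 2(h_(i-1)+h_i)·M_i + h_i·M_(i+1) = 6(Δ_i − Δ_(i-1)) read
  2·M_0 + 6·M_1 + 1·M_2 = 6(Δ_1 - Δ_0) = 3
  1·M_1 + 6·M_2 + 2·M_3 = 6(Δ_2 - Δ_1) = -24
Clamped end conditions give two more equations: 2h_0·M_0 + h_0·M_1 = 6(Δ_0 - S'(0)) = -6 and h_2·M_2 + 2h_2·M_3 = 6(S'(5) - Δ_2) = 18.
Forward elimination and back-substitution give M_0 = -45/16, M_1 = 21/8, M_2 = -57/8, M_3 = 129/16.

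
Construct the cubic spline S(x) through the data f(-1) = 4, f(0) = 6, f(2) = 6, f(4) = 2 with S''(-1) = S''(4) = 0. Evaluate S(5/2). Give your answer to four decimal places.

Put M_i = S'' at the i-th knot. Here h = (1, 2, 2) and Δ = (2, 0, -2), so the interior equations h_(i-1)·M_(i-1) + 2(h_(i-1)+h_i)·M_i + h_i·M_(i+1) = 6(Δ_i − Δ_(i-1)) read
  1·M_0 + 6·M_1 + 2·M_2 = 6(Δ_1 - Δ_0) = -12
  2·M_1 + 8·M_2 + 2·M_3 = 6(Δ_2 - Δ_1) = -12
Natural end conditions: M_0 = M_3 = 0.
Solving: M_0 = 0, M_1 = -18/11, M_2 = -12/11, M_3 = 0.
On [2, 4], S(x) = 6 - 14/11·(x - 2) - 6/11·(x - 2)² + 1/11·(x - 2)³.
With (x - 2) = 1/2: S(5/2) = 461/88.

5.2386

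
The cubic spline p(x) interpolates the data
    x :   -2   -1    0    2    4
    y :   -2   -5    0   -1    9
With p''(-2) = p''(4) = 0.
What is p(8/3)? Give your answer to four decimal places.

0.6887

Put M_i = p'' at the i-th knot. Here h = (1, 1, 2, 2) and Δ = (-3, 5, -1/2, 5), so the interior equations h_(i-1)·M_(i-1) + 2(h_(i-1)+h_i)·M_i + h_i·M_(i+1) = 6(Δ_i − Δ_(i-1)) read
  1·M_0 + 4·M_1 + 1·M_2 = 6(Δ_1 - Δ_0) = 48
  1·M_1 + 6·M_2 + 2·M_3 = 6(Δ_2 - Δ_1) = -33
  2·M_2 + 8·M_3 + 2·M_4 = 6(Δ_3 - Δ_2) = 33
Natural end conditions: M_0 = M_4 = 0.
Solving the tridiagonal system: M_0 = 0, M_1 = 407/28, M_2 = -71/7, M_3 = 373/56, M_4 = 0.
On [2, 4], p(x) = -1 + 47/84·(x - 2) + 373/112·(x - 2)² - 373/672·(x - 2)³.
With (x - 2) = 2/3: p(8/3) = 781/1134.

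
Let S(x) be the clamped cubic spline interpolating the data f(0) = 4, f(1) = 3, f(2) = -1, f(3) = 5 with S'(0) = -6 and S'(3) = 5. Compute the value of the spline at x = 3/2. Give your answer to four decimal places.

0.5833

Put σ_i = S'' at the i-th knot. Here h = (1, 1, 1) and Δ = (-1, -4, 6), so the interior equations h_(i-1)·σ_(i-1) + 2(h_(i-1)+h_i)·σ_i + h_i·σ_(i+1) = 6(Δ_i − Δ_(i-1)) read
  1·σ_0 + 4·σ_1 + 1·σ_2 = 6(Δ_1 - Δ_0) = -18
  1·σ_1 + 4·σ_2 + 1·σ_3 = 6(Δ_2 - Δ_1) = 60
Clamped end conditions give two more equations: 2h_0·σ_0 + h_0·σ_1 = 6(Δ_0 - S'(0)) = 30 and h_2·σ_2 + 2h_2·σ_3 = 6(S'(3) - Δ_2) = -6.
Forward elimination and back-substitution give σ_0 = 344/15, σ_1 = -238/15, σ_2 = 338/15, σ_3 = -214/15.
On [1, 2], S(x) = 3 - 37/15·(x - 1) - 119/15·(x - 1)² + 32/5·(x - 1)³.
With (x - 1) = 1/2: S(3/2) = 7/12.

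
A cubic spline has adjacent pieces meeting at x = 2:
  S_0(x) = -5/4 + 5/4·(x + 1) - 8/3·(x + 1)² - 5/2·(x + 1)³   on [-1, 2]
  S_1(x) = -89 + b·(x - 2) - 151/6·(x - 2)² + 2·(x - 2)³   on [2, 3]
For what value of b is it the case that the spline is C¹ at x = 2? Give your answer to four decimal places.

-82.2500

S_0'(x) = 5/4 - 16/3·(x + 1) - 15/2·(x + 1)², so S_0'(2) = -329/4. On the right, S_1'(2) = b, so b = -329/4.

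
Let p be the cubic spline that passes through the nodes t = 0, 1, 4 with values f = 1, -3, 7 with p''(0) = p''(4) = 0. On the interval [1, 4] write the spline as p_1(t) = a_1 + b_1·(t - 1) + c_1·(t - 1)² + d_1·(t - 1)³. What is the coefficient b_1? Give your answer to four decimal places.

-2.1667

With M_i denoting the second derivative at x_i, h_i = 1, 3, and Δ_i = (y_(i+1) − y_i)/h_i = -4, 10/3:
  1·M_0 + 8·M_1 + 3·M_2 = 6(Δ_1 - Δ_0) = 44
Natural end conditions: M_0 = M_2 = 0.
Solving the tridiagonal system: M_0 = 0, M_1 = 11/2, M_2 = 0.
On [1, 4], with p_1(t) = a_1 + b_1·(t - 1) + c_1·(t - 1)² + d_1·(t - 1)³: c_1 = M_1/2 = 11/4, d_1 = (M_2 - M_1)/(6h_1) = -11/36, b_1 = Δ_1 - h_1(2M_1 + M_2)/6 = -13/6.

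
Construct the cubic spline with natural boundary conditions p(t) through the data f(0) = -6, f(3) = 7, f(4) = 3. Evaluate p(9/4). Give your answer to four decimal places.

Let M_i = p''(x_i). Step sizes h_i = 3, 1; slopes of the chords Δ_i = (y_(i+1) - y_i)/h_i = 13/3, -4.
  3·M_0 + 8·M_1 + 1·M_2 = 6(Δ_1 - Δ_0) = -50
Natural end conditions: M_0 = M_2 = 0.
Solving the tridiagonal system: M_0 = 0, M_1 = -25/4, M_2 = 0.
On [0, 3], p(t) = -6 + 179/24·t + 0·t² - 25/72·t³.
With t = 9/4: p(9/4) = 3495/512.

6.8262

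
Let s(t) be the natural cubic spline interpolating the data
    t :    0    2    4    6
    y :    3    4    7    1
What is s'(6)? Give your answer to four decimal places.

-4.2667

With m_i denoting the second derivative at x_i, h_i = 2, 2, 2, and Δ_i = (y_(i+1) − y_i)/h_i = 1/2, 3/2, -3:
  2·m_0 + 8·m_1 + 2·m_2 = 6(Δ_1 - Δ_0) = 6
  2·m_1 + 8·m_2 + 2·m_3 = 6(Δ_2 - Δ_1) = -27
Natural end conditions: m_0 = m_3 = 0.
Solving: m_0 = 0, m_1 = 17/10, m_2 = -19/5, m_3 = 0.
On [4, 6], s'(t) = b_2 + 2c_2·(t - 4) + 3d_2·(t - 4)² with b_2 = Δ_2 - h_2(2m_2 + m_3)/6 = -7/15, c_2 = m_2/2 = -19/10, d_2 = (m_3 - m_2)/(6h_2) = 19/60. So s'(6) = -64/15.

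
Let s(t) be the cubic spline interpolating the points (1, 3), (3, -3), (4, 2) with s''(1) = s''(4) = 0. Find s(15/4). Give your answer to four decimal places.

0.4375

With M_i denoting the second derivative at x_i, h_i = 2, 1, and Δ_i = (y_(i+1) − y_i)/h_i = -3, 5:
  2·M_0 + 6·M_1 + 1·M_2 = 6(Δ_1 - Δ_0) = 48
Natural end conditions: M_0 = M_2 = 0.
Solving the tridiagonal system: M_0 = 0, M_1 = 8, M_2 = 0.
On [3, 4], s(t) = -3 + 7/3·(t - 3) + 4·(t - 3)² - 4/3·(t - 3)³.
With (t - 3) = 3/4: s(15/4) = 7/16.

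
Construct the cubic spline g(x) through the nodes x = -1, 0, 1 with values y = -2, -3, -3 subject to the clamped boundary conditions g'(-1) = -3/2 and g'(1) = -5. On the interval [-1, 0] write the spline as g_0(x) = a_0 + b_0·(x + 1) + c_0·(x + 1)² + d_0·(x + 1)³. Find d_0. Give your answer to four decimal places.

Put σ_i = g'' at the i-th knot. Here h = (1, 1) and Δ = (-1, 0), so the interior equations h_(i-1)·σ_(i-1) + 2(h_(i-1)+h_i)·σ_i + h_i·σ_(i+1) = 6(Δ_i − Δ_(i-1)) read
  1·σ_0 + 4·σ_1 + 1·σ_2 = 6(Δ_1 - Δ_0) = 6
Clamped end conditions give two more equations: 2h_0·σ_0 + h_0·σ_1 = 6(Δ_0 - g'(-1)) = 3 and h_1·σ_1 + 2h_1·σ_2 = 6(g'(1) - Δ_1) = -30.
Forward elimination and back-substitution give σ_0 = -7/4, σ_1 = 13/2, σ_2 = -73/4.
On [-1, 0], with g_0(x) = a_0 + b_0·(x + 1) + c_0·(x + 1)² + d_0·(x + 1)³: c_0 = σ_0/2 = -7/8, d_0 = (σ_1 - σ_0)/(6h_0) = 11/8, b_0 = Δ_0 - h_0(2σ_0 + σ_1)/6 = -3/2.

1.3750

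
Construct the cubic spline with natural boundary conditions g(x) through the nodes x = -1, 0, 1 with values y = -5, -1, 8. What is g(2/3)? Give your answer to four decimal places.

With m_i denoting the second derivative at x_i, h_i = 1, 1, and Δ_i = (y_(i+1) − y_i)/h_i = 4, 9:
  1·m_0 + 4·m_1 + 1·m_2 = 6(Δ_1 - Δ_0) = 30
Natural end conditions: m_0 = m_2 = 0.
Solving: m_0 = 0, m_1 = 15/2, m_2 = 0.
On [0, 1], g(x) = -1 + 13/2·x + 15/4·x² - 5/4·x³.
With x = 2/3: g(2/3) = 125/27.

4.6296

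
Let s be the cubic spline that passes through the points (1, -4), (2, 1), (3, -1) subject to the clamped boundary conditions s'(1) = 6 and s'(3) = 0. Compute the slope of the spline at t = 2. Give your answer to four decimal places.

Let M_i = s''(x_i). Step sizes h_i = 1, 1; slopes of the chords Δ_i = (y_(i+1) - y_i)/h_i = 5, -2.
  1·M_0 + 4·M_1 + 1·M_2 = 6(Δ_1 - Δ_0) = -42
Clamped end conditions give two more equations: 2h_0·M_0 + h_0·M_1 = 6(Δ_0 - s'(1)) = -6 and h_1·M_1 + 2h_1·M_2 = 6(s'(3) - Δ_1) = 12.
Solving the tridiagonal system: M_0 = 9/2, M_1 = -15, M_2 = 27/2.
On [2, 3], s'(t) = b_1 + 2c_1·(t - 2) + 3d_1·(t - 2)² with b_1 = Δ_1 - h_1(2M_1 + M_2)/6 = 3/4, c_1 = M_1/2 = -15/2, d_1 = (M_2 - M_1)/(6h_1) = 19/4. So s'(2) = 3/4.

0.7500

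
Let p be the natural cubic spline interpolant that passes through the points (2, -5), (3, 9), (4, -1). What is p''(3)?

-36

With σ_i denoting the second derivative at x_i, h_i = 1, 1, and Δ_i = (y_(i+1) − y_i)/h_i = 14, -10:
  1·σ_0 + 4·σ_1 + 1·σ_2 = 6(Δ_1 - Δ_0) = -144
Natural end conditions: σ_0 = σ_2 = 0.
Forward elimination and back-substitution give σ_0 = 0, σ_1 = -36, σ_2 = 0.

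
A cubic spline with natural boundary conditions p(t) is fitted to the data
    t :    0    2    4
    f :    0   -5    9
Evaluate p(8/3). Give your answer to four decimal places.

-2.0926

Put M_i = p'' at the i-th knot. Here h = (2, 2) and Δ = (-5/2, 7), so the interior equations h_(i-1)·M_(i-1) + 2(h_(i-1)+h_i)·M_i + h_i·M_(i+1) = 6(Δ_i − Δ_(i-1)) read
  2·M_0 + 8·M_1 + 2·M_2 = 6(Δ_1 - Δ_0) = 57
Natural end conditions: M_0 = M_2 = 0.
Solving the tridiagonal system: M_0 = 0, M_1 = 57/8, M_2 = 0.
On [2, 4], p(t) = -5 + 9/4·(t - 2) + 57/16·(t - 2)² - 19/32·(t - 2)³.
With (t - 2) = 2/3: p(8/3) = -113/54.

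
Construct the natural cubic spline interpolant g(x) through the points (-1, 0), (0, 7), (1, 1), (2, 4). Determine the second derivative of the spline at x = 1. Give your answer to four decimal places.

19.6000

With m_i denoting the second derivative at x_i, h_i = 1, 1, 1, and Δ_i = (y_(i+1) − y_i)/h_i = 7, -6, 3:
  1·m_0 + 4·m_1 + 1·m_2 = 6(Δ_1 - Δ_0) = -78
  1·m_1 + 4·m_2 + 1·m_3 = 6(Δ_2 - Δ_1) = 54
Natural end conditions: m_0 = m_3 = 0.
Solving the tridiagonal system: m_0 = 0, m_1 = -122/5, m_2 = 98/5, m_3 = 0.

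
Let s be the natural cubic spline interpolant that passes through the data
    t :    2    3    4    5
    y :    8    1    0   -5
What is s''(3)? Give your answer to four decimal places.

With σ_i denoting the second derivative at x_i, h_i = 1, 1, 1, and Δ_i = (y_(i+1) − y_i)/h_i = -7, -1, -5:
  1·σ_0 + 4·σ_1 + 1·σ_2 = 6(Δ_1 - Δ_0) = 36
  1·σ_1 + 4·σ_2 + 1·σ_3 = 6(Δ_2 - Δ_1) = -24
Natural end conditions: σ_0 = σ_3 = 0.
Forward elimination and back-substitution give σ_0 = 0, σ_1 = 56/5, σ_2 = -44/5, σ_3 = 0.

11.2000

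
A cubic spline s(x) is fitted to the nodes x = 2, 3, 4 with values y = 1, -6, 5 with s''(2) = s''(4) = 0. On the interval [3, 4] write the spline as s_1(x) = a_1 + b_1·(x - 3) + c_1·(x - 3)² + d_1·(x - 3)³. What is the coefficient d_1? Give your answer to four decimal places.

Let m_i = s''(x_i). Step sizes h_i = 1, 1; slopes of the chords Δ_i = (y_(i+1) - y_i)/h_i = -7, 11.
  1·m_0 + 4·m_1 + 1·m_2 = 6(Δ_1 - Δ_0) = 108
Natural end conditions: m_0 = m_2 = 0.
Hence m_0 = 0, m_1 = 27, m_2 = 0.
On [3, 4], with s_1(x) = a_1 + b_1·(x - 3) + c_1·(x - 3)² + d_1·(x - 3)³: c_1 = m_1/2 = 27/2, d_1 = (m_2 - m_1)/(6h_1) = -9/2, b_1 = Δ_1 - h_1(2m_1 + m_2)/6 = 2.

-4.5000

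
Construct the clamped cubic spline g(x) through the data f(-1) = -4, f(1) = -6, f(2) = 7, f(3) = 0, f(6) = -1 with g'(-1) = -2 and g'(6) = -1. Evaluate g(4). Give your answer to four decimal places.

-4.1974

Write M_i for g''(x_i). With h_i = 2, 1, 1, 3 and divided differences Δ_i = -1, 13, -7, -1/3, the continuity of g' gives the tridiagonal system
  2·M_0 + 6·M_1 + 1·M_2 = 6(Δ_1 - Δ_0) = 84
  1·M_1 + 4·M_2 + 1·M_3 = 6(Δ_2 - Δ_1) = -120
  1·M_2 + 8·M_3 + 3·M_4 = 6(Δ_3 - Δ_2) = 40
Clamped end conditions give two more equations: 2h_0·M_0 + h_0·M_1 = 6(Δ_0 - g'(-1)) = 6 and h_3·M_3 + 2h_3·M_4 = 6(g'(6) - Δ_3) = -4.
Forward elimination and back-substitution give M_0 = -1661/158, M_1 = 1898/79, M_2 = -3091/79, M_3 = 986/79, M_4 = -1637/237.
On [3, 6], g(x) = 0 - 1479/158·(x - 3) + 493/79·(x - 3)² - 4595/4266·(x - 3)³.
With (x - 3) = 1: g(4) = -8953/2133.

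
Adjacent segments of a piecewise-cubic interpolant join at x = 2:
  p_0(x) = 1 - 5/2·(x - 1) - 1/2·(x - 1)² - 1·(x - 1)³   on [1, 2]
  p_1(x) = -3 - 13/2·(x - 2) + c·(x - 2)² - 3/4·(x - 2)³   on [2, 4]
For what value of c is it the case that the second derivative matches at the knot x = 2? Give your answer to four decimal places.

-3.5000

p_0''(x) = -1 - 6·(x - 1), so p_0''(2) = -7. On the right, p_1''(2) = 2c, so c = -7/2.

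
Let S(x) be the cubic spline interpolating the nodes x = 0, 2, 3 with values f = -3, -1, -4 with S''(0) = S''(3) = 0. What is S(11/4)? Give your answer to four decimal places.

-3.0938

Write M_i for S''(x_i). With h_i = 2, 1 and divided differences Δ_i = 1, -3, the continuity of S' gives the tridiagonal system
  2·M_0 + 6·M_1 + 1·M_2 = 6(Δ_1 - Δ_0) = -24
Natural end conditions: M_0 = M_2 = 0.
Hence M_0 = 0, M_1 = -4, M_2 = 0.
On [2, 3], S(x) = -1 - 5/3·(x - 2) - 2·(x - 2)² + 2/3·(x - 2)³.
With (x - 2) = 3/4: S(11/4) = -99/32.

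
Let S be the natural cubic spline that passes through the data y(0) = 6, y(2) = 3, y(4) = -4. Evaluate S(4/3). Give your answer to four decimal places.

Let M_i = S''(x_i). Step sizes h_i = 2, 2; slopes of the chords Δ_i = (y_(i+1) - y_i)/h_i = -3/2, -7/2.
  2·M_0 + 8·M_1 + 2·M_2 = 6(Δ_1 - Δ_0) = -12
Natural end conditions: M_0 = M_2 = 0.
Hence M_0 = 0, M_1 = -3/2, M_2 = 0.
On [0, 2], S(t) = 6 - 1·t + 0·t² - 1/8·t³.
With t = 4/3: S(4/3) = 118/27.

4.3704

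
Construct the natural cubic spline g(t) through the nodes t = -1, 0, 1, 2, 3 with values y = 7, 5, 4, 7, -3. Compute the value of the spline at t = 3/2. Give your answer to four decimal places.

With M_i denoting the second derivative at x_i, h_i = 1, 1, 1, 1, and Δ_i = (y_(i+1) − y_i)/h_i = -2, -1, 3, -10:
  1·M_0 + 4·M_1 + 1·M_2 = 6(Δ_1 - Δ_0) = 6
  1·M_1 + 4·M_2 + 1·M_3 = 6(Δ_2 - Δ_1) = 24
  1·M_2 + 4·M_3 + 1·M_4 = 6(Δ_3 - Δ_2) = -78
Natural end conditions: M_0 = M_4 = 0.
Hence M_0 = 0, M_1 = -3/2, M_2 = 12, M_3 = -45/2, M_4 = 0.
On [1, 2], g(t) = 4 + 11/4·(t - 1) + 6·(t - 1)² - 23/4·(t - 1)³.
With (t - 1) = 1/2: g(3/2) = 197/32.

6.1563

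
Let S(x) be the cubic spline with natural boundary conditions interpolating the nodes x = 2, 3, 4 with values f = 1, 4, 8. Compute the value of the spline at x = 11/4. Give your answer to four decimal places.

3.1680

Let m_i = S''(x_i). Step sizes h_i = 1, 1; slopes of the chords Δ_i = (y_(i+1) - y_i)/h_i = 3, 4.
  1·m_0 + 4·m_1 + 1·m_2 = 6(Δ_1 - Δ_0) = 6
Natural end conditions: m_0 = m_2 = 0.
Hence m_0 = 0, m_1 = 3/2, m_2 = 0.
On [2, 3], S(x) = 1 + 11/4·(x - 2) + 0·(x - 2)² + 1/4·(x - 2)³.
With (x - 2) = 3/4: S(11/4) = 811/256.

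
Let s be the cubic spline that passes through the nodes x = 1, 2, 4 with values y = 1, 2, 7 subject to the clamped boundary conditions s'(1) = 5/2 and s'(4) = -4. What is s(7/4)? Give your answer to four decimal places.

Put M_i = s'' at the i-th knot. Here h = (1, 2) and Δ = (1, 5/2), so the interior equations h_(i-1)·M_(i-1) + 2(h_(i-1)+h_i)·M_i + h_i·M_(i+1) = 6(Δ_i − Δ_(i-1)) read
  1·M_0 + 6·M_1 + 2·M_2 = 6(Δ_1 - Δ_0) = 9
Clamped end conditions give two more equations: 2h_0·M_0 + h_0·M_1 = 6(Δ_0 - s'(1)) = -9 and h_1·M_1 + 2h_1·M_2 = 6(s'(4) - Δ_1) = -39.
Forward elimination and back-substitution give M_0 = -49/6, M_1 = 22/3, M_2 = -161/12.
On [1, 2], s(x) = 1 + 5/2·(x - 1) - 49/12·(x - 1)² + 31/12·(x - 1)³.
With (x - 1) = 3/4: s(7/4) = 427/256.

1.6680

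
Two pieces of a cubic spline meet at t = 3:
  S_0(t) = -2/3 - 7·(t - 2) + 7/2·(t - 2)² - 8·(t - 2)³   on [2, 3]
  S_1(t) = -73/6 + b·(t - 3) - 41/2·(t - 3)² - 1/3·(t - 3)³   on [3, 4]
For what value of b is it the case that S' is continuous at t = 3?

S_0'(t) = -7 + 7·(t - 2) - 24·(t - 2)², so S_0'(3) = -24. On the right, S_1'(3) = b, so b = -24.

-24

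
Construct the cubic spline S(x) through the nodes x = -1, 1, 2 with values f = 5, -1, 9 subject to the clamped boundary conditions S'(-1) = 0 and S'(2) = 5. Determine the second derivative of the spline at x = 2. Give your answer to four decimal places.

Put m_i = S'' at the i-th knot. Here h = (2, 1) and Δ = (-3, 10), so the interior equations h_(i-1)·m_(i-1) + 2(h_(i-1)+h_i)·m_i + h_i·m_(i+1) = 6(Δ_i − Δ_(i-1)) read
  2·m_0 + 6·m_1 + 1·m_2 = 6(Δ_1 - Δ_0) = 78
Clamped end conditions give two more equations: 2h_0·m_0 + h_0·m_1 = 6(Δ_0 - S'(-1)) = -18 and h_1·m_1 + 2h_1·m_2 = 6(S'(2) - Δ_1) = -30.
Forward elimination and back-substitution give m_0 = -95/6, m_1 = 68/3, m_2 = -79/3.

-26.3333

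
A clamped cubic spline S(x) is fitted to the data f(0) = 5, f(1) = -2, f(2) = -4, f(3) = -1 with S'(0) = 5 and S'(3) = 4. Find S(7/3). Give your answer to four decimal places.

With M_i denoting the second derivative at x_i, h_i = 1, 1, 1, and Δ_i = (y_(i+1) − y_i)/h_i = -7, -2, 3:
  1·M_0 + 4·M_1 + 1·M_2 = 6(Δ_1 - Δ_0) = 30
  1·M_1 + 4·M_2 + 1·M_3 = 6(Δ_2 - Δ_1) = 30
Clamped end conditions give two more equations: 2h_0·M_0 + h_0·M_1 = 6(Δ_0 - S'(0)) = -72 and h_2·M_2 + 2h_2·M_3 = 6(S'(3) - Δ_2) = 6.
Forward elimination and back-substitution give M_0 = -676/15, M_1 = 272/15, M_2 = 38/15, M_3 = 26/15.
On [2, 3], S(x) = -4 + 28/15·(x - 2) + 19/15·(x - 2)² - 2/15·(x - 2)³.
With (x - 2) = 1/3: S(7/3) = -1313/405.

-3.2420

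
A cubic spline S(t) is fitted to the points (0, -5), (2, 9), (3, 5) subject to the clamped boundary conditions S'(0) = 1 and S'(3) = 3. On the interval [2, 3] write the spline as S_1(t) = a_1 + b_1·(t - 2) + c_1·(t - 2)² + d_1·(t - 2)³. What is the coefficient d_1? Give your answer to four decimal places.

9.3333

Let m_i = S''(x_i). Step sizes h_i = 2, 1; slopes of the chords Δ_i = (y_(i+1) - y_i)/h_i = 7, -4.
  2·m_0 + 6·m_1 + 1·m_2 = 6(Δ_1 - Δ_0) = -66
Clamped end conditions give two more equations: 2h_0·m_0 + h_0·m_1 = 6(Δ_0 - S'(0)) = 36 and h_1·m_1 + 2h_1·m_2 = 6(S'(3) - Δ_1) = 42.
Hence m_0 = 62/3, m_1 = -70/3, m_2 = 98/3.
On [2, 3], with S_1(t) = a_1 + b_1·(t - 2) + c_1·(t - 2)² + d_1·(t - 2)³: c_1 = m_1/2 = -35/3, d_1 = (m_2 - m_1)/(6h_1) = 28/3, b_1 = Δ_1 - h_1(2m_1 + m_2)/6 = -5/3.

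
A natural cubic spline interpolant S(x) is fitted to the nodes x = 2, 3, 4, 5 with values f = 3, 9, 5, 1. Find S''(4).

Put M_i = S'' at the i-th knot. Here h = (1, 1, 1) and Δ = (6, -4, -4), so the interior equations h_(i-1)·M_(i-1) + 2(h_(i-1)+h_i)·M_i + h_i·M_(i+1) = 6(Δ_i − Δ_(i-1)) read
  1·M_0 + 4·M_1 + 1·M_2 = 6(Δ_1 - Δ_0) = -60
  1·M_1 + 4·M_2 + 1·M_3 = 6(Δ_2 - Δ_1) = 0
Natural end conditions: M_0 = M_3 = 0.
Solving the tridiagonal system: M_0 = 0, M_1 = -16, M_2 = 4, M_3 = 0.

4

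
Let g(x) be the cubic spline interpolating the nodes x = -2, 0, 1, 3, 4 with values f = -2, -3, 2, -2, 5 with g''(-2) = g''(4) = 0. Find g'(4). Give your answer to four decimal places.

9.2043

With M_i denoting the second derivative at x_i, h_i = 2, 1, 2, 1, and Δ_i = (y_(i+1) − y_i)/h_i = -1/2, 5, -2, 7:
  2·M_0 + 6·M_1 + 1·M_2 = 6(Δ_1 - Δ_0) = 33
  1·M_1 + 6·M_2 + 2·M_3 = 6(Δ_2 - Δ_1) = -42
  2·M_2 + 6·M_3 + 1·M_4 = 6(Δ_3 - Δ_2) = 54
Natural end conditions: M_0 = M_4 = 0.
Hence M_0 = 0, M_1 = 236/31, M_2 = -393/31, M_3 = 410/31, M_4 = 0.
On [3, 4], g'(x) = b_3 + 2c_3·(x - 3) + 3d_3·(x - 3)² with b_3 = Δ_3 - h_3(2M_3 + M_4)/6 = 241/93, c_3 = M_3/2 = 205/31, d_3 = (M_4 - M_3)/(6h_3) = -205/93. So g'(4) = 856/93.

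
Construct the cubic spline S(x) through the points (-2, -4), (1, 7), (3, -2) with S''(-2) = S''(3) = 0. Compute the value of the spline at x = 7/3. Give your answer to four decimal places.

Let m_i = S''(x_i). Step sizes h_i = 3, 2; slopes of the chords Δ_i = (y_(i+1) - y_i)/h_i = 11/3, -9/2.
  3·m_0 + 10·m_1 + 2·m_2 = 6(Δ_1 - Δ_0) = -49
Natural end conditions: m_0 = m_2 = 0.
Solving: m_0 = 0, m_1 = -49/10, m_2 = 0.
On [1, 3], S(x) = 7 - 37/30·(x - 1) - 49/20·(x - 1)² + 49/120·(x - 1)³.
With (x - 1) = 4/3: S(7/3) = 797/405.

1.9679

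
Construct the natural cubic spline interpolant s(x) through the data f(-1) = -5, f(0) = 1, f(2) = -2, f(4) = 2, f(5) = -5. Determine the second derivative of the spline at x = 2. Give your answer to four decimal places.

8.1000

Let σ_i = s''(x_i). Step sizes h_i = 1, 2, 2, 1; slopes of the chords Δ_i = (y_(i+1) - y_i)/h_i = 6, -3/2, 2, -7.
  1·σ_0 + 6·σ_1 + 2·σ_2 = 6(Δ_1 - Δ_0) = -45
  2·σ_1 + 8·σ_2 + 2·σ_3 = 6(Δ_2 - Δ_1) = 21
  2·σ_2 + 6·σ_3 + 1·σ_4 = 6(Δ_3 - Δ_2) = -54
Natural end conditions: σ_0 = σ_4 = 0.
Forward elimination and back-substitution give σ_0 = 0, σ_1 = -51/5, σ_2 = 81/10, σ_3 = -117/10, σ_4 = 0.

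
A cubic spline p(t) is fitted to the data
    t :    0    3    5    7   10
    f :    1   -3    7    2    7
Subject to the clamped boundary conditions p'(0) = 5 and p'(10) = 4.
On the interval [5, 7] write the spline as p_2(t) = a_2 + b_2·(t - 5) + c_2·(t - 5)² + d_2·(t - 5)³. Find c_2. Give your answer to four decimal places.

-4.4375

Put m_i = p'' at the i-th knot. Here h = (3, 2, 2, 3) and Δ = (-4/3, 5, -5/2, 5/3), so the interior equations h_(i-1)·m_(i-1) + 2(h_(i-1)+h_i)·m_i + h_i·m_(i+1) = 6(Δ_i − Δ_(i-1)) read
  3·m_0 + 10·m_1 + 2·m_2 = 6(Δ_1 - Δ_0) = 38
  2·m_1 + 8·m_2 + 2·m_3 = 6(Δ_2 - Δ_1) = -45
  2·m_2 + 10·m_3 + 3·m_4 = 6(Δ_3 - Δ_2) = 25
Clamped end conditions give two more equations: 2h_0·m_0 + h_0·m_1 = 6(Δ_0 - p'(0)) = -38 and h_3·m_3 + 2h_3·m_4 = 6(p'(10) - Δ_3) = 14.
Solving the tridiagonal system: m_0 = -2189/204, m_1 = 299/34, m_2 = -71/8, m_3 = 143/34, m_4 = 47/204.
On [5, 7], with p_2(t) = a_2 + b_2·(t - 5) + c_2·(t - 5)² + d_2·(t - 5)³: c_2 = m_2/2 = -71/16, d_2 = (m_3 - m_2)/(6h_2) = 593/544, b_2 = Δ_2 - h_2(2m_2 + m_3)/6 = 137/68.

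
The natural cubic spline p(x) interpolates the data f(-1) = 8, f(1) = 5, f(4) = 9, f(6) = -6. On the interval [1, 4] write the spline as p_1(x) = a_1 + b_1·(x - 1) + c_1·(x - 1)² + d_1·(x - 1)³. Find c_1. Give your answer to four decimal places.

Let σ_i = p''(x_i). Step sizes h_i = 2, 3, 2; slopes of the chords Δ_i = (y_(i+1) - y_i)/h_i = -3/2, 4/3, -15/2.
  2·σ_0 + 10·σ_1 + 3·σ_2 = 6(Δ_1 - Δ_0) = 17
  3·σ_1 + 10·σ_2 + 2·σ_3 = 6(Δ_2 - Δ_1) = -53
Natural end conditions: σ_0 = σ_3 = 0.
Hence σ_0 = 0, σ_1 = 47/13, σ_2 = -83/13, σ_3 = 0.
On [1, 4], with p_1(x) = a_1 + b_1·(x - 1) + c_1·(x - 1)² + d_1·(x - 1)³: c_1 = σ_1/2 = 47/26, d_1 = (σ_2 - σ_1)/(6h_1) = -5/9, b_1 = Δ_1 - h_1(2σ_1 + σ_2)/6 = 71/78.

1.8077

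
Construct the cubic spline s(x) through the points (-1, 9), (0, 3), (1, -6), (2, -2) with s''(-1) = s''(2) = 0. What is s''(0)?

With M_i denoting the second derivative at x_i, h_i = 1, 1, 1, and Δ_i = (y_(i+1) − y_i)/h_i = -6, -9, 4:
  1·M_0 + 4·M_1 + 1·M_2 = 6(Δ_1 - Δ_0) = -18
  1·M_1 + 4·M_2 + 1·M_3 = 6(Δ_2 - Δ_1) = 78
Natural end conditions: M_0 = M_3 = 0.
Solving: M_0 = 0, M_1 = -10, M_2 = 22, M_3 = 0.

-10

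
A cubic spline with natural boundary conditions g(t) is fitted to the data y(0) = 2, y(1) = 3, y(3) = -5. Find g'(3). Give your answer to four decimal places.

-5.6667

Write m_i for g''(x_i). With h_i = 1, 2 and divided differences Δ_i = 1, -4, the continuity of g' gives the tridiagonal system
  1·m_0 + 6·m_1 + 2·m_2 = 6(Δ_1 - Δ_0) = -30
Natural end conditions: m_0 = m_2 = 0.
Hence m_0 = 0, m_1 = -5, m_2 = 0.
On [1, 3], g'(t) = b_1 + 2c_1·(t - 1) + 3d_1·(t - 1)² with b_1 = Δ_1 - h_1(2m_1 + m_2)/6 = -2/3, c_1 = m_1/2 = -5/2, d_1 = (m_2 - m_1)/(6h_1) = 5/12. So g'(3) = -17/3.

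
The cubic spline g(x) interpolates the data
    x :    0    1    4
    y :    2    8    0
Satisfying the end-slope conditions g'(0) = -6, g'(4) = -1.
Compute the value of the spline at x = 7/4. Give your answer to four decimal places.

10.3184

Write M_i for g''(x_i). With h_i = 1, 3 and divided differences Δ_i = 6, -8/3, the continuity of g' gives the tridiagonal system
  1·M_0 + 8·M_1 + 3·M_2 = 6(Δ_1 - Δ_0) = -52
Clamped end conditions give two more equations: 2h_0·M_0 + h_0·M_1 = 6(Δ_0 - g'(0)) = 72 and h_1·M_1 + 2h_1·M_2 = 6(g'(4) - Δ_1) = 10.
Solving: M_0 = 175/4, M_1 = -31/2, M_2 = 113/12.
On [1, 4], g(x) = 8 + 65/8·(x - 1) - 31/4·(x - 1)² + 299/216·(x - 1)³.
With (x - 1) = 3/4: g(7/4) = 5283/512.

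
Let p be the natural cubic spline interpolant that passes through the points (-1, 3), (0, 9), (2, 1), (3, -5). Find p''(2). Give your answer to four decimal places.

1.5000

Let M_i = p''(x_i). Step sizes h_i = 1, 2, 1; slopes of the chords Δ_i = (y_(i+1) - y_i)/h_i = 6, -4, -6.
  1·M_0 + 6·M_1 + 2·M_2 = 6(Δ_1 - Δ_0) = -60
  2·M_1 + 6·M_2 + 1·M_3 = 6(Δ_2 - Δ_1) = -12
Natural end conditions: M_0 = M_3 = 0.
Forward elimination and back-substitution give M_0 = 0, M_1 = -21/2, M_2 = 3/2, M_3 = 0.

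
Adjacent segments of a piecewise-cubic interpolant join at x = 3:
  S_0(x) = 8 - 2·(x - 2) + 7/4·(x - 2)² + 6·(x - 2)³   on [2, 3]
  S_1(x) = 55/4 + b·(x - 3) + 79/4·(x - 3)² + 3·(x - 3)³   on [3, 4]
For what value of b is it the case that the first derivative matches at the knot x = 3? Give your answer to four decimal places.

S_0'(x) = -2 + 7/2·(x - 2) + 18·(x - 2)², so S_0'(3) = 39/2. On the right, S_1'(3) = b, so b = 39/2.

19.5000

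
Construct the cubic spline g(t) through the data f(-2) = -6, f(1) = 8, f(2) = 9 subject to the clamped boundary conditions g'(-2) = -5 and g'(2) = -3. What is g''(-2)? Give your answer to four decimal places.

12.9167

Write M_i for g''(x_i). With h_i = 3, 1 and divided differences Δ_i = 14/3, 1, the continuity of g' gives the tridiagonal system
  3·M_0 + 8·M_1 + 1·M_2 = 6(Δ_1 - Δ_0) = -22
Clamped end conditions give two more equations: 2h_0·M_0 + h_0·M_1 = 6(Δ_0 - g'(-2)) = 58 and h_1·M_1 + 2h_1·M_2 = 6(g'(2) - Δ_1) = -24.
Forward elimination and back-substitution give M_0 = 155/12, M_1 = -13/2, M_2 = -35/4.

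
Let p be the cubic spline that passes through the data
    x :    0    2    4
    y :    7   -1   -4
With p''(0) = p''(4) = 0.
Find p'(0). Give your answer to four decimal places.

With m_i denoting the second derivative at x_i, h_i = 2, 2, and Δ_i = (y_(i+1) − y_i)/h_i = -4, -3/2:
  2·m_0 + 8·m_1 + 2·m_2 = 6(Δ_1 - Δ_0) = 15
Natural end conditions: m_0 = m_2 = 0.
Solving the tridiagonal system: m_0 = 0, m_1 = 15/8, m_2 = 0.
On [0, 2], p'(x) = b_0 + 2c_0·x + 3d_0·x² with b_0 = Δ_0 - h_0(2m_0 + m_1)/6 = -37/8, c_0 = m_0/2 = 0, d_0 = (m_1 - m_0)/(6h_0) = 5/32. So p'(0) = -37/8.

-4.6250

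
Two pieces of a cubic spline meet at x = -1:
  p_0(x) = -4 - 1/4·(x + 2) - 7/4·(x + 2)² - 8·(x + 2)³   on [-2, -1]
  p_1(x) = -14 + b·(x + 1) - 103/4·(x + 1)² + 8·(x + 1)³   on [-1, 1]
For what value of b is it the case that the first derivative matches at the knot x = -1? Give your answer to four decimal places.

p_0'(x) = -1/4 - 7/2·(x + 2) - 24·(x + 2)², so p_0'(-1) = -111/4. On the right, p_1'(-1) = b, so b = -111/4.

-27.7500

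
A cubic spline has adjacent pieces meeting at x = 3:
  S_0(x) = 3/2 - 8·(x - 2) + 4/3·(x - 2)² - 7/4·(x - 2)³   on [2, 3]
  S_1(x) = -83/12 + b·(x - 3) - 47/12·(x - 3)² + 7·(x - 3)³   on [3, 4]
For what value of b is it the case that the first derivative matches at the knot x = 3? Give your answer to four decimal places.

S_0'(x) = -8 + 8/3·(x - 2) - 21/4·(x - 2)², so S_0'(3) = -127/12. On the right, S_1'(3) = b, so b = -127/12.

-10.5833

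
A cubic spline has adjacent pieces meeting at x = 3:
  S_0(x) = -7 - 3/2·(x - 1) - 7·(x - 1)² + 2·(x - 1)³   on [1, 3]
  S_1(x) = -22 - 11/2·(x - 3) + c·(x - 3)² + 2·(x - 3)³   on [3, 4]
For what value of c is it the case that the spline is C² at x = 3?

5

S_0''(x) = -14 + 12·(x - 1), so S_0''(3) = 10. On the right, S_1''(3) = 2c, so c = 5.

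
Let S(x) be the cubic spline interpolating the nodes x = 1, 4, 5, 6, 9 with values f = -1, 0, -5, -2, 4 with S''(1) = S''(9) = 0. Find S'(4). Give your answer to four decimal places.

-5.4250

Write M_i for S''(x_i). With h_i = 3, 1, 1, 3 and divided differences Δ_i = 1/3, -5, 3, 2, the continuity of S' gives the tridiagonal system
  3·M_0 + 8·M_1 + 1·M_2 = 6(Δ_1 - Δ_0) = -32
  1·M_1 + 4·M_2 + 1·M_3 = 6(Δ_2 - Δ_1) = 48
  1·M_2 + 8·M_3 + 3·M_4 = 6(Δ_3 - Δ_2) = -6
Natural end conditions: M_0 = M_4 = 0.
Hence M_0 = 0, M_1 = -691/120, M_2 = 211/15, M_3 = -301/120, M_4 = 0.
On [4, 5], S'(x) = b_1 + 2c_1·(x - 4) + 3d_1·(x - 4)² with b_1 = Δ_1 - h_1(2M_1 + M_2)/6 = -217/40, c_1 = M_1/2 = -691/240, d_1 = (M_2 - M_1)/(6h_1) = 793/240. So S'(4) = -217/40.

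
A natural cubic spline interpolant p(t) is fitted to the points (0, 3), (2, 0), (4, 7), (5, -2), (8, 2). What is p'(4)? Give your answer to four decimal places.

Write m_i for p''(x_i). With h_i = 2, 2, 1, 3 and divided differences Δ_i = -3/2, 7/2, -9, 4/3, the continuity of p' gives the tridiagonal system
  2·m_0 + 8·m_1 + 2·m_2 = 6(Δ_1 - Δ_0) = 30
  2·m_1 + 6·m_2 + 1·m_3 = 6(Δ_2 - Δ_1) = -75
  1·m_2 + 8·m_3 + 3·m_4 = 6(Δ_3 - Δ_2) = 62
Natural end conditions: m_0 = m_4 = 0.
Hence m_0 = 0, m_1 = 1367/172, m_2 = -722/43, m_3 = 847/86, m_4 = 0.
On [4, 5], p'(t) = b_2 + 2c_2·(t - 4) + 3d_2·(t - 4)² with b_2 = Δ_2 - h_2(2m_2 + m_3)/6 = -2603/516, c_2 = m_2/2 = -361/43, d_2 = (m_3 - m_2)/(6h_2) = 2291/516. So p'(4) = -2603/516.

-5.0446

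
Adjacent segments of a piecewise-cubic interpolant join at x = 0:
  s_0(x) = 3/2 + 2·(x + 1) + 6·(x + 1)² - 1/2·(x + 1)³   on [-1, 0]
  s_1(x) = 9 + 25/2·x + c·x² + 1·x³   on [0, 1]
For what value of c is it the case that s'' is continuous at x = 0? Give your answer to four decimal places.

s_0''(x) = 12 - 3·(x + 1), so s_0''(0) = 9. On the right, s_1''(0) = 2c, so c = 9/2.

4.5000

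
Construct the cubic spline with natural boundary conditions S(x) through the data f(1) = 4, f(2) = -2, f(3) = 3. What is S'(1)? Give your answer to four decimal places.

Put M_i = S'' at the i-th knot. Here h = (1, 1) and Δ = (-6, 5), so the interior equations h_(i-1)·M_(i-1) + 2(h_(i-1)+h_i)·M_i + h_i·M_(i+1) = 6(Δ_i − Δ_(i-1)) read
  1·M_0 + 4·M_1 + 1·M_2 = 6(Δ_1 - Δ_0) = 66
Natural end conditions: M_0 = M_2 = 0.
Hence M_0 = 0, M_1 = 33/2, M_2 = 0.
On [1, 2], S'(x) = b_0 + 2c_0·(x - 1) + 3d_0·(x - 1)² with b_0 = Δ_0 - h_0(2M_0 + M_1)/6 = -35/4, c_0 = M_0/2 = 0, d_0 = (M_1 - M_0)/(6h_0) = 11/4. So S'(1) = -35/4.

-8.7500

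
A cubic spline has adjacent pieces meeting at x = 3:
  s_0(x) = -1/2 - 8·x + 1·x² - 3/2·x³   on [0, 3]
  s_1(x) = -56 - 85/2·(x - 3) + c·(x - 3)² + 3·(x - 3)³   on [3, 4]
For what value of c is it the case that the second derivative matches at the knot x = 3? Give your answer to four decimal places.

-12.5000

s_0''(x) = 2 - 9·x, so s_0''(3) = -25. On the right, s_1''(3) = 2c, so c = -25/2.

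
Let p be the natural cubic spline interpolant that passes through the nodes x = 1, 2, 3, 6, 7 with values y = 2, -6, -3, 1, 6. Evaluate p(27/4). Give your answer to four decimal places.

4.5657

Let m_i = p''(x_i). Step sizes h_i = 1, 1, 3, 1; slopes of the chords Δ_i = (y_(i+1) - y_i)/h_i = -8, 3, 4/3, 5.
  1·m_0 + 4·m_1 + 1·m_2 = 6(Δ_1 - Δ_0) = 66
  1·m_1 + 8·m_2 + 3·m_3 = 6(Δ_2 - Δ_1) = -10
  3·m_2 + 8·m_3 + 1·m_4 = 6(Δ_3 - Δ_2) = 22
Natural end conditions: m_0 = m_4 = 0.
Hence m_0 = 0, m_1 = 944/53, m_2 = -278/53, m_3 = 250/53, m_4 = 0.
On [6, 7], p(x) = 1 + 545/159·(x - 6) + 125/53·(x - 6)² - 125/159·(x - 6)³.
With (x - 6) = 3/4: p(27/4) = 15487/3392.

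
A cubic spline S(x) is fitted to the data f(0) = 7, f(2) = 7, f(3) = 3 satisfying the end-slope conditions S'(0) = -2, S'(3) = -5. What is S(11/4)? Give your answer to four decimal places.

With M_i denoting the second derivative at x_i, h_i = 2, 1, and Δ_i = (y_(i+1) − y_i)/h_i = 0, -4:
  2·M_0 + 6·M_1 + 1·M_2 = 6(Δ_1 - Δ_0) = -24
Clamped end conditions give two more equations: 2h_0·M_0 + h_0·M_1 = 6(Δ_0 - S'(0)) = 12 and h_1·M_1 + 2h_1·M_2 = 6(S'(3) - Δ_1) = -6.
Hence M_0 = 6, M_1 = -6, M_2 = 0.
On [2, 3], S(x) = 7 - 2·(x - 2) - 3·(x - 2)² + 1·(x - 2)³.
With (x - 2) = 3/4: S(11/4) = 271/64.

4.2344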